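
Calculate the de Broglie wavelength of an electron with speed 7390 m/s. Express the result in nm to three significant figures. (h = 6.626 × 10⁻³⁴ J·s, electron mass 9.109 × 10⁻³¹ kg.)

p = mv = 9.109 × 10⁻³¹ × 7390 = 6.732 × 10⁻²⁷ kg·m/s.
λ = h/p = 6.626 × 10⁻³⁴ / 6.732 × 10⁻²⁷ = 9.84 × 10⁻⁸ m = 98.4 nm.

λ = 98.4 nm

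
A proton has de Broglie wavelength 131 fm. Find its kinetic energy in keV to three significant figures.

p = h/λ = 6.626 × 10⁻³⁴ / 1.310 × 10⁻¹³ = 5.058 × 10⁻²¹ kg·m/s.
KE = p²/(2m) = (5.058 × 10⁻²¹)² / (2 × 1.673 × 10⁻²⁷) = 7.646 × 10⁻¹⁵ J = 47.7 keV.

KE = 47.7 keV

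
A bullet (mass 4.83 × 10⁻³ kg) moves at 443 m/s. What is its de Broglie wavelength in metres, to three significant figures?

λ = 3.10 × 10⁻³⁴ m

p = mv = 4.83 × 10⁻³ × 443 = 2.140 kg·m/s.
λ = h/p = 6.626 × 10⁻³⁴ / 2.140 = 3.10 × 10⁻³⁴ m.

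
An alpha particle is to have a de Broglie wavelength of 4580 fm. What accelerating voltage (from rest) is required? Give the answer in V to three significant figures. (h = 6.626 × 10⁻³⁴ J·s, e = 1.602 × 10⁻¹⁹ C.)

p = h/λ = 6.626 × 10⁻³⁴ / 4.580 × 10⁻¹² = 1.447 × 10⁻²² kg·m/s.
KE = p²/(2m) = 1.575 × 10⁻¹⁸ J.
V = KE/2e = 1.575 × 10⁻¹⁸ / (2 × 1.602 × 10⁻¹⁹) = 4.92 V.

V = 4.92 V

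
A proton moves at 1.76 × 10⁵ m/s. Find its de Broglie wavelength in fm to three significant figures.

λ = 2250 fm

p = mv = 1.673 × 10⁻²⁷ × 1.76 × 10⁵ = 2.944 × 10⁻²² kg·m/s.
λ = h/p = 6.626 × 10⁻³⁴ / 2.944 × 10⁻²² = 2.25 × 10⁻¹² m = 2250 fm.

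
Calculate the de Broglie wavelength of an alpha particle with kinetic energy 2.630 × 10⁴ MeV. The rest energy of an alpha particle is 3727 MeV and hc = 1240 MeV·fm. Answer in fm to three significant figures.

λ = 0.0416 fm

Total energy E = KE + m₀c² = 2.630 × 10⁴ + 3727 = 30027 MeV.
(pc)² = E² − (m₀c²)² = (30027)² − (3727)² = 8.877 × 10⁸ MeV², so pc = 2.979 × 10⁴ MeV.
λ = hc/(pc) = 1240 MeV·fm / 2.979 × 10⁴ MeV = 0.0416 fm.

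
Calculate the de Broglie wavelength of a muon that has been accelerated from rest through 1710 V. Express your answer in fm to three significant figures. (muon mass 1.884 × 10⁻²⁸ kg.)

KE = eV = 1.602 × 10⁻¹⁹ × 1710 = 2.739 × 10⁻¹⁶ J.
p = √(2mKE) = √(2 × 1.884 × 10⁻²⁸ × 2.739 × 10⁻¹⁶) = 3.213 × 10⁻²² kg·m/s.
λ = h/p = 6.626 × 10⁻³⁴ / 3.213 × 10⁻²² = 2.06 × 10⁻¹² m = 2060 fm.

λ = 2060 fm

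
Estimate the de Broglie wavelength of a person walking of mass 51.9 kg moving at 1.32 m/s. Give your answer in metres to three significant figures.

λ = 9.67 × 10⁻³⁶ m

p = mv = 51.9 × 1.32 = 6.851 × 10¹ kg·m/s.
λ = h/p = 6.626 × 10⁻³⁴ / 6.851 × 10¹ = 9.67 × 10⁻³⁶ m.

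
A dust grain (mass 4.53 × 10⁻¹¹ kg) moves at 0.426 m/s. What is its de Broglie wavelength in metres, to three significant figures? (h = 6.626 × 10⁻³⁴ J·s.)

λ = 3.43 × 10⁻²³ m

p = mv = 4.53 × 10⁻¹¹ × 0.426 = 1.930 × 10⁻¹¹ kg·m/s.
λ = h/p = 6.626 × 10⁻³⁴ / 1.930 × 10⁻¹¹ = 3.43 × 10⁻²³ m.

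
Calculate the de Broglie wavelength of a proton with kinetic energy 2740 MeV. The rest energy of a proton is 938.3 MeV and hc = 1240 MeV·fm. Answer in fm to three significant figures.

Total energy E = KE + m₀c² = 2740 + 938.3 = 3678.3 MeV.
(pc)² = E² − (m₀c²)² = (3678.3)² − (938.3)² = 1.265 × 10⁷ MeV², so pc = 3557 MeV.
λ = hc/(pc) = 1240 MeV·fm / 3557 MeV = 0.349 fm.

λ = 0.349 fm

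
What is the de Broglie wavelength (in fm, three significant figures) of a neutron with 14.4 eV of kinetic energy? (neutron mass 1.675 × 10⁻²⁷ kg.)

λ = 7540 fm

KE = 14.4 eV = 2.307 × 10⁻¹⁸ J.
p = √(2mKE) = √(2 × 1.675 × 10⁻²⁷ × 2.307 × 10⁻¹⁸) = 8.791 × 10⁻²³ kg·m/s.
λ = h/p = 6.626 × 10⁻³⁴ / 8.791 × 10⁻²³ = 7.54 × 10⁻¹² m = 7540 fm.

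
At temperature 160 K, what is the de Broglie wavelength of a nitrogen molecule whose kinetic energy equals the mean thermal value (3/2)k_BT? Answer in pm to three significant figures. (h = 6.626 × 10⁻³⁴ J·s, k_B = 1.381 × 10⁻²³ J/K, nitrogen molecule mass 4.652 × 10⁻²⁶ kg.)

KE = (3/2)k_BT = 1.5 × 1.381 × 10⁻²³ × 160 = 3.314 × 10⁻²¹ J.
p = √(2mKE) = √(2 × 4.652 × 10⁻²⁶ × 3.314 × 10⁻²¹) = 1.756 × 10⁻²³ kg·m/s.
λ = h/p = 3.77 × 10⁻¹¹ m = 37.7 pm.

λ = 37.7 pm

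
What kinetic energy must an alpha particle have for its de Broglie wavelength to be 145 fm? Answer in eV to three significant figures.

p = h/λ = 6.626 × 10⁻³⁴ / 1.450 × 10⁻¹³ = 4.570 × 10⁻²¹ kg·m/s.
KE = p²/(2m) = (4.570 × 10⁻²¹)² / (2 × 6.645 × 10⁻²⁷) = 1.571 × 10⁻¹⁵ J = 9810 eV.

KE = 9810 eV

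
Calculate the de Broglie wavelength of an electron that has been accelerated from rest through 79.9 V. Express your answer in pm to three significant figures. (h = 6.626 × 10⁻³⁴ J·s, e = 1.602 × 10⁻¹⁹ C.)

KE = eV = 1.602 × 10⁻¹⁹ × 79.90 = 1.280 × 10⁻¹⁷ J.
p = √(2mKE) = √(2 × 9.109 × 10⁻³¹ × 1.280 × 10⁻¹⁷) = 4.829 × 10⁻²⁴ kg·m/s.
λ = h/p = 6.626 × 10⁻³⁴ / 4.829 × 10⁻²⁴ = 1.37 × 10⁻¹⁰ m = 137 pm.

λ = 137 pm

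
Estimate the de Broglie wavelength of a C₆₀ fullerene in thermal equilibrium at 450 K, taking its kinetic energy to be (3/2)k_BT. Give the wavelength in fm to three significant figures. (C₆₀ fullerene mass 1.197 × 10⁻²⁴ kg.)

KE = (3/2)k_BT = 1.5 × 1.381 × 10⁻²³ × 450 = 9.322 × 10⁻²¹ J.
p = √(2mKE) = √(2 × 1.197 × 10⁻²⁴ × 9.322 × 10⁻²¹) = 1.494 × 10⁻²² kg·m/s.
λ = h/p = 4.44 × 10⁻¹² m = 4440 fm.

λ = 4440 fm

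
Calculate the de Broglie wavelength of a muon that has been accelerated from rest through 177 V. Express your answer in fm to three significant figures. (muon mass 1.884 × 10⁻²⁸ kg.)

λ = 6410 fm

KE = eV = 1.602 × 10⁻¹⁹ × 177.0 = 2.836 × 10⁻¹⁷ J.
p = √(2mKE) = √(2 × 1.884 × 10⁻²⁸ × 2.836 × 10⁻¹⁷) = 1.034 × 10⁻²² kg·m/s.
λ = h/p = 6.626 × 10⁻³⁴ / 1.034 × 10⁻²² = 6.41 × 10⁻¹² m = 6410 fm.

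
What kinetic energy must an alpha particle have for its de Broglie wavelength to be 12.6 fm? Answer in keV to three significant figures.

p = h/λ = 6.626 × 10⁻³⁴ / 1.260 × 10⁻¹⁴ = 5.259 × 10⁻²⁰ kg·m/s.
KE = p²/(2m) = (5.259 × 10⁻²⁰)² / (2 × 6.645 × 10⁻²⁷) = 2.081 × 10⁻¹³ J = 1300 keV.

KE = 1300 keV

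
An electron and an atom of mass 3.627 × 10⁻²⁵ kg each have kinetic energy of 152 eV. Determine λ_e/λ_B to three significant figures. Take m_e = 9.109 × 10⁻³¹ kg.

At fixed KE, p = √(2mKE) so λ = h/p ∝ 1/√m.
λ_e/λ_B = √(m_B/m_e) = √(3.627 × 10⁻²⁵/9.109 × 10⁻³¹) = √(3.982 × 10⁵) = 631.

λ_e/λ_B = 631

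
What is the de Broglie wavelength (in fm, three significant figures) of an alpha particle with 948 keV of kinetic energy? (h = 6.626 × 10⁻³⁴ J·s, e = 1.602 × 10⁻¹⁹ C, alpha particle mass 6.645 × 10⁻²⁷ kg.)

KE = 948 keV = 1.519 × 10⁻¹³ J.
p = √(2mKE) = √(2 × 6.645 × 10⁻²⁷ × 1.519 × 10⁻¹³) = 4.493 × 10⁻²⁰ kg·m/s.
λ = h/p = 6.626 × 10⁻³⁴ / 4.493 × 10⁻²⁰ = 1.47 × 10⁻¹⁴ m = 14.7 fm.

λ = 14.7 fm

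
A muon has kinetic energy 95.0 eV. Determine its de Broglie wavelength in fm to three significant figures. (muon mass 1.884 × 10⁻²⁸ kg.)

KE = 95.0 eV = 1.522 × 10⁻¹⁷ J.
p = √(2mKE) = √(2 × 1.884 × 10⁻²⁸ × 1.522 × 10⁻¹⁷) = 7.573 × 10⁻²³ kg·m/s.
λ = h/p = 6.626 × 10⁻³⁴ / 7.573 × 10⁻²³ = 8.75 × 10⁻¹² m = 8750 fm.

λ = 8750 fm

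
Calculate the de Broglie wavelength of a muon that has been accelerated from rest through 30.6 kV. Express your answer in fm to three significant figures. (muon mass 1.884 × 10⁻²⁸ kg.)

KE = eV = 1.602 × 10⁻¹⁹ × 3.060 × 10⁴ = 4.902 × 10⁻¹⁵ J.
p = √(2mKE) = √(2 × 1.884 × 10⁻²⁸ × 4.902 × 10⁻¹⁵) = 1.359 × 10⁻²¹ kg·m/s.
λ = h/p = 6.626 × 10⁻³⁴ / 1.359 × 10⁻²¹ = 4.88 × 10⁻¹³ m = 488 fm.

λ = 488 fm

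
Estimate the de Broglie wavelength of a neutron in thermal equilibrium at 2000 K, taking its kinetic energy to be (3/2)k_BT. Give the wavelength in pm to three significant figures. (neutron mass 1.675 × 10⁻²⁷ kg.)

λ = 56.2 pm

KE = (3/2)k_BT = 1.5 × 1.381 × 10⁻²³ × 2000 = 4.143 × 10⁻²⁰ J.
p = √(2mKE) = √(2 × 1.675 × 10⁻²⁷ × 4.143 × 10⁻²⁰) = 1.178 × 10⁻²³ kg·m/s.
λ = h/p = 5.62 × 10⁻¹¹ m = 56.2 pm.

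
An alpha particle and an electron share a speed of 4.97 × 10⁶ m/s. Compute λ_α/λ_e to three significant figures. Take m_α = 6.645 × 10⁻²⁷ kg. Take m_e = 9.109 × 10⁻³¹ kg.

λ_α/λ_e = 1.37 × 10⁻⁴

At fixed v, p = mv so λ = h/(mv) ∝ 1/m.
λ_α/λ_e = m_e/m_α = 9.109 × 10⁻³¹/6.645 × 10⁻²⁷ = 1.37 × 10⁻⁴.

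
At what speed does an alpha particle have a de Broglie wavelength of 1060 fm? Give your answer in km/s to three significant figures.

v = 94.1 km/s

p = h/λ = 6.626 × 10⁻³⁴ / 1.060 × 10⁻¹² = 6.251 × 10⁻²² kg·m/s.
v = p/m = 6.251 × 10⁻²² / 6.645 × 10⁻²⁷ = 9.41 × 10⁴ m/s = 94.1 km/s.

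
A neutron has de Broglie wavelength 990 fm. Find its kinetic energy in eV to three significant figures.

p = h/λ = 6.626 × 10⁻³⁴ / 9.900 × 10⁻¹³ = 6.693 × 10⁻²² kg·m/s.
KE = p²/(2m) = (6.693 × 10⁻²²)² / (2 × 1.675 × 10⁻²⁷) = 1.337 × 10⁻¹⁶ J = 835 eV.

KE = 835 eV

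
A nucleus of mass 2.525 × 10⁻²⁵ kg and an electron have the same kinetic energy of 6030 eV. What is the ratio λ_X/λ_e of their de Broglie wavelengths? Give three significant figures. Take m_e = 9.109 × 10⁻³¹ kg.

At fixed KE, p = √(2mKE) so λ = h/p ∝ 1/√m.
λ_X/λ_e = √(m_e/m_X) = √(9.109 × 10⁻³¹/2.525 × 10⁻²⁵) = √(3.608 × 10⁻⁶) = 1.90 × 10⁻³.

λ_X/λ_e = 1.90 × 10⁻³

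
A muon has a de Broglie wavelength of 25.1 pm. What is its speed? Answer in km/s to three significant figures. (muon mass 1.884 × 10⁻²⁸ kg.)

v = 140 km/s

p = h/λ = 6.626 × 10⁻³⁴ / 2.510 × 10⁻¹¹ = 2.640 × 10⁻²³ kg·m/s.
v = p/m = 2.640 × 10⁻²³ / 1.884 × 10⁻²⁸ = 1.40 × 10⁵ m/s = 140 km/s.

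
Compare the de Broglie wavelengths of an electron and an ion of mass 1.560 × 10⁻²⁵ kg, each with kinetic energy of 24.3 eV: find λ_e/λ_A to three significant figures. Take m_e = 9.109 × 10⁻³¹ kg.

λ_e/λ_A = 414

At fixed KE, p = √(2mKE) so λ = h/p ∝ 1/√m.
λ_e/λ_A = √(m_A/m_e) = √(1.560 × 10⁻²⁵/9.109 × 10⁻³¹) = √(1.713 × 10⁵) = 414.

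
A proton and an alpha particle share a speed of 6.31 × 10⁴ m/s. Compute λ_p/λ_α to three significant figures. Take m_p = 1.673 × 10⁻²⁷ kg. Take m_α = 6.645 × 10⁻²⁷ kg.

λ_p/λ_α = 3.97

At fixed v, p = mv so λ = h/(mv) ∝ 1/m.
λ_p/λ_α = m_α/m_p = 6.645 × 10⁻²⁷/1.673 × 10⁻²⁷ = 3.97.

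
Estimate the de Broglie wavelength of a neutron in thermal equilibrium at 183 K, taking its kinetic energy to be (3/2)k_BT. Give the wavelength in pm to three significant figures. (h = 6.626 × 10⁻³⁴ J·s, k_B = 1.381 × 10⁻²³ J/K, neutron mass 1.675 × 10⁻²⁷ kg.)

λ = 186 pm

KE = (3/2)k_BT = 1.5 × 1.381 × 10⁻²³ × 183 = 3.791 × 10⁻²¹ J.
p = √(2mKE) = √(2 × 1.675 × 10⁻²⁷ × 3.791 × 10⁻²¹) = 3.564 × 10⁻²⁴ kg·m/s.
λ = h/p = 1.86 × 10⁻¹⁰ m = 186 pm.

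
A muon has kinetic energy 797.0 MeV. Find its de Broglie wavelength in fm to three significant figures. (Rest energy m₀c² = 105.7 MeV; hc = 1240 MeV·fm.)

λ = 1.38 fm

Total energy E = KE + m₀c² = 797.0 + 105.7 = 902.7 MeV.
(pc)² = E² − (m₀c²)² = (902.7)² − (105.7)² = 8.037 × 10⁵ MeV², so pc = 896.5 MeV.
λ = hc/(pc) = 1240 MeV·fm / 896.5 MeV = 1.38 fm.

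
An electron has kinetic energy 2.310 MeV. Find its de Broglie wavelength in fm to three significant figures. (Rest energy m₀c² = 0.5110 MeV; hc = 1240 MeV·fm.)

Total energy E = KE + m₀c² = 2.310 + 0.5110 = 2.8210 MeV.
(pc)² = E² − (m₀c²)² = (2.8210)² − (0.5110)² = 7.697 MeV², so pc = 2.774 MeV.
λ = hc/(pc) = 1240 MeV·fm / 2.774 MeV = 447 fm.

λ = 447 fm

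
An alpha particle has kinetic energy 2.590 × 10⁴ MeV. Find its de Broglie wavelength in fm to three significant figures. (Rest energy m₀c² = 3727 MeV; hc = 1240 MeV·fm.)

Total energy E = KE + m₀c² = 2.590 × 10⁴ + 3727 = 29627 MeV.
(pc)² = E² − (m₀c²)² = (29627)² − (3727)² = 8.639 × 10⁸ MeV², so pc = 2.939 × 10⁴ MeV.
λ = hc/(pc) = 1240 MeV·fm / 2.939 × 10⁴ MeV = 0.0422 fm.

λ = 0.0422 fm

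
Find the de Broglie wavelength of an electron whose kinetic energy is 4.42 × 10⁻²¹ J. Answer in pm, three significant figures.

λ = 7380 pm

p = √(2mKE) = √(2 × 9.109 × 10⁻³¹ × 4.420 × 10⁻²¹) = 8.973 × 10⁻²⁶ kg·m/s.
λ = h/p = 6.626 × 10⁻³⁴ / 8.973 × 10⁻²⁶ = 7.38 × 10⁻⁹ m = 7380 pm.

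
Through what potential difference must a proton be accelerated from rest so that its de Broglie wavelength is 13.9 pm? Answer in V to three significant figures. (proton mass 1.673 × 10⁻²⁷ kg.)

p = h/λ = 6.626 × 10⁻³⁴ / 1.390 × 10⁻¹¹ = 4.767 × 10⁻²³ kg·m/s.
KE = p²/(2m) = 6.791 × 10⁻¹⁹ J.
V = KE/e = 6.791 × 10⁻¹⁹ / (1.602 × 10⁻¹⁹) = 4.24 V.

V = 4.24 V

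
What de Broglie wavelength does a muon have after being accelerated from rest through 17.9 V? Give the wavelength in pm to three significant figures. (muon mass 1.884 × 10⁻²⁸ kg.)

KE = eV = 1.602 × 10⁻¹⁹ × 17.90 = 2.868 × 10⁻¹⁸ J.
p = √(2mKE) = √(2 × 1.884 × 10⁻²⁸ × 2.868 × 10⁻¹⁸) = 3.287 × 10⁻²³ kg·m/s.
λ = h/p = 6.626 × 10⁻³⁴ / 3.287 × 10⁻²³ = 2.02 × 10⁻¹¹ m = 20.2 pm.

λ = 20.2 pm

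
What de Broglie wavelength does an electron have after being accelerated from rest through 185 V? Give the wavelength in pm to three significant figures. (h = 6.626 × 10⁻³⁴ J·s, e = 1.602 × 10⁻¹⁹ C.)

λ = 90.2 pm

KE = eV = 1.602 × 10⁻¹⁹ × 185.0 = 2.964 × 10⁻¹⁷ J.
p = √(2mKE) = √(2 × 9.109 × 10⁻³¹ × 2.964 × 10⁻¹⁷) = 7.348 × 10⁻²⁴ kg·m/s.
λ = h/p = 6.626 × 10⁻³⁴ / 7.348 × 10⁻²⁴ = 9.02 × 10⁻¹¹ m = 90.2 pm.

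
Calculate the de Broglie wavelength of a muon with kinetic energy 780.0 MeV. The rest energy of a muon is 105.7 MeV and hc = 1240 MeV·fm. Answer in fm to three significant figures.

λ = 1.41 fm

Total energy E = KE + m₀c² = 780.0 + 105.7 = 885.7 MeV.
(pc)² = E² − (m₀c²)² = (885.7)² − (105.7)² = 7.733 × 10⁵ MeV², so pc = 879.4 MeV.
λ = hc/(pc) = 1240 MeV·fm / 879.4 MeV = 1.41 fm.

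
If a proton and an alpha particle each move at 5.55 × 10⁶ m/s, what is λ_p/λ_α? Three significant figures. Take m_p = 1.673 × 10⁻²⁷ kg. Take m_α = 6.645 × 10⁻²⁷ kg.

At fixed v, p = mv so λ = h/(mv) ∝ 1/m.
λ_p/λ_α = m_α/m_p = 6.645 × 10⁻²⁷/1.673 × 10⁻²⁷ = 3.97.

λ_p/λ_α = 3.97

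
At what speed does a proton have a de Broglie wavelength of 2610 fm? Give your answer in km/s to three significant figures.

p = h/λ = 6.626 × 10⁻³⁴ / 2.610 × 10⁻¹² = 2.539 × 10⁻²² kg·m/s.
v = p/m = 2.539 × 10⁻²² / 1.673 × 10⁻²⁷ = 1.52 × 10⁵ m/s = 152 km/s.

v = 152 km/s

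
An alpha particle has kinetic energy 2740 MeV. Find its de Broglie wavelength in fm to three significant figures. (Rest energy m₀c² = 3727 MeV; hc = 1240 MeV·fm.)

λ = 0.235 fm

Total energy E = KE + m₀c² = 2740 + 3727 = 6467 MeV.
(pc)² = E² − (m₀c²)² = (6467)² − (3727)² = 2.793 × 10⁷ MeV², so pc = 5285 MeV.
λ = hc/(pc) = 1240 MeV·fm / 5285 MeV = 0.235 fm.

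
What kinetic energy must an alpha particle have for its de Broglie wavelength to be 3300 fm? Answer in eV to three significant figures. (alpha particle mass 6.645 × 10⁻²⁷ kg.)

KE = 18.9 eV

p = h/λ = 6.626 × 10⁻³⁴ / 3.300 × 10⁻¹² = 2.008 × 10⁻²² kg·m/s.
KE = p²/(2m) = (2.008 × 10⁻²²)² / (2 × 6.645 × 10⁻²⁷) = 3.034 × 10⁻¹⁸ J = 18.9 eV.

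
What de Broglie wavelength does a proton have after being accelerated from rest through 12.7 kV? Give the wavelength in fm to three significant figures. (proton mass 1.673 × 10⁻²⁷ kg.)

KE = eV = 1.602 × 10⁻¹⁹ × 1.270 × 10⁴ = 2.035 × 10⁻¹⁵ J.
p = √(2mKE) = √(2 × 1.673 × 10⁻²⁷ × 2.035 × 10⁻¹⁵) = 2.609 × 10⁻²¹ kg·m/s.
λ = h/p = 6.626 × 10⁻³⁴ / 2.609 × 10⁻²¹ = 2.54 × 10⁻¹³ m = 254 fm.

λ = 254 fm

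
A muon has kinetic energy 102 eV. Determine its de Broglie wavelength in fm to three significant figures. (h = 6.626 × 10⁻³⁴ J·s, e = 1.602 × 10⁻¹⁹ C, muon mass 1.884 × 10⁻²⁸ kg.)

λ = 8440 fm

KE = 102 eV = 1.634 × 10⁻¹⁷ J.
p = √(2mKE) = √(2 × 1.884 × 10⁻²⁸ × 1.634 × 10⁻¹⁷) = 7.847 × 10⁻²³ kg·m/s.
λ = h/p = 6.626 × 10⁻³⁴ / 7.847 × 10⁻²³ = 8.44 × 10⁻¹² m = 8440 fm.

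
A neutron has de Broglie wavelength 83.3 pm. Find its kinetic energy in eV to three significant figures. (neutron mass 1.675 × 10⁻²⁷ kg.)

p = h/λ = 6.626 × 10⁻³⁴ / 8.330 × 10⁻¹¹ = 7.954 × 10⁻²⁴ kg·m/s.
KE = p²/(2m) = (7.954 × 10⁻²⁴)² / (2 × 1.675 × 10⁻²⁷) = 1.889 × 10⁻²⁰ J = 0.118 eV.

KE = 0.118 eV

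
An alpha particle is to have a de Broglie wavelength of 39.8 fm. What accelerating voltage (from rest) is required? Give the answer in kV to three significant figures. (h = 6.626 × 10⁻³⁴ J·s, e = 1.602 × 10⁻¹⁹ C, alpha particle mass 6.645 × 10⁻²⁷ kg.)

p = h/λ = 6.626 × 10⁻³⁴ / 3.980 × 10⁻¹⁴ = 1.665 × 10⁻²⁰ kg·m/s.
KE = p²/(2m) = 2.086 × 10⁻¹⁴ J.
V = KE/2e = 2.086 × 10⁻¹⁴ / (2 × 1.602 × 10⁻¹⁹) = 65.1 kV.

V = 65.1 kV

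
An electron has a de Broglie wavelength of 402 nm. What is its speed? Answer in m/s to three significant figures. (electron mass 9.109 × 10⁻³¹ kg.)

p = h/λ = 6.626 × 10⁻³⁴ / 4.020 × 10⁻⁷ = 1.648 × 10⁻²⁷ kg·m/s.
v = p/m = 1.648 × 10⁻²⁷ / 9.109 × 10⁻³¹ = 1.81 × 10³ m/s = 1810 m/s.

v = 1810 m/s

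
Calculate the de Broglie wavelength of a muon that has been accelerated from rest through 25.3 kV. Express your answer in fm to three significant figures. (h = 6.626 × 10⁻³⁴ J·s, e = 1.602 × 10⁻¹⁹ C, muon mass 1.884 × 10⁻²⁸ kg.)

λ = 536 fm

KE = eV = 1.602 × 10⁻¹⁹ × 2.530 × 10⁴ = 4.053 × 10⁻¹⁵ J.
p = √(2mKE) = √(2 × 1.884 × 10⁻²⁸ × 4.053 × 10⁻¹⁵) = 1.236 × 10⁻²¹ kg·m/s.
λ = h/p = 6.626 × 10⁻³⁴ / 1.236 × 10⁻²¹ = 5.36 × 10⁻¹³ m = 536 fm.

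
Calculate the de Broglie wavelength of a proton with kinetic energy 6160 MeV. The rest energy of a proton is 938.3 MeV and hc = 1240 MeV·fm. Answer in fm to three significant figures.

λ = 0.176 fm

Total energy E = KE + m₀c² = 6160 + 938.3 = 7098.3 MeV.
(pc)² = E² − (m₀c²)² = (7098.3)² − (938.3)² = 4.951 × 10⁷ MeV², so pc = 7036 MeV.
λ = hc/(pc) = 1240 MeV·fm / 7036 MeV = 0.176 fm.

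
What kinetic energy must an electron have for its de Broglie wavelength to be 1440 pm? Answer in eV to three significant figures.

p = h/λ = 6.626 × 10⁻³⁴ / 1.440 × 10⁻⁹ = 4.601 × 10⁻²⁵ kg·m/s.
KE = p²/(2m) = (4.601 × 10⁻²⁵)² / (2 × 9.109 × 10⁻³¹) = 1.162 × 10⁻¹⁹ J = 0.725 eV.

KE = 0.725 eV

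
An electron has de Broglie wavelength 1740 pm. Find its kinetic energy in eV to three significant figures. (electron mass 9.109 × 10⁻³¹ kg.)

KE = 0.497 eV

p = h/λ = 6.626 × 10⁻³⁴ / 1.740 × 10⁻⁹ = 3.808 × 10⁻²⁵ kg·m/s.
KE = p²/(2m) = (3.808 × 10⁻²⁵)² / (2 × 9.109 × 10⁻³¹) = 7.960 × 10⁻²⁰ J = 0.497 eV.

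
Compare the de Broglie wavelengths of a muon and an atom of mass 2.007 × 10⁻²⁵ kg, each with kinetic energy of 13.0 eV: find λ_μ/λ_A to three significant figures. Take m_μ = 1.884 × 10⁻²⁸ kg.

λ_μ/λ_A = 32.6

At fixed KE, p = √(2mKE) so λ = h/p ∝ 1/√m.
λ_μ/λ_A = √(m_A/m_μ) = √(2.007 × 10⁻²⁵/1.884 × 10⁻²⁸) = √(1065) = 32.6.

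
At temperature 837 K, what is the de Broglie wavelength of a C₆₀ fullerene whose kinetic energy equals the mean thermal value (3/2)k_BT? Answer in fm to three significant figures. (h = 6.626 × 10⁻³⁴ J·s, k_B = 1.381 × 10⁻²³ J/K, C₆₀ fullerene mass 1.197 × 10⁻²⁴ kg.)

KE = (3/2)k_BT = 1.5 × 1.381 × 10⁻²³ × 837 = 1.734 × 10⁻²⁰ J.
p = √(2mKE) = √(2 × 1.197 × 10⁻²⁴ × 1.734 × 10⁻²⁰) = 2.037 × 10⁻²² kg·m/s.
λ = h/p = 3.25 × 10⁻¹² m = 3250 fm.

λ = 3250 fm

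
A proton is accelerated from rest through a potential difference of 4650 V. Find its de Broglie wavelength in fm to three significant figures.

KE = eV = 1.602 × 10⁻¹⁹ × 4650 = 7.449 × 10⁻¹⁶ J.
p = √(2mKE) = √(2 × 1.673 × 10⁻²⁷ × 7.449 × 10⁻¹⁶) = 1.579 × 10⁻²¹ kg·m/s.
λ = h/p = 6.626 × 10⁻³⁴ / 1.579 × 10⁻²¹ = 4.20 × 10⁻¹³ m = 420 fm.

λ = 420 fm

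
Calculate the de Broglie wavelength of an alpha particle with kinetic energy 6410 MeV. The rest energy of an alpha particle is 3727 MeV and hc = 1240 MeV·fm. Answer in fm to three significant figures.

Total energy E = KE + m₀c² = 6410 + 3727 = 10137 MeV.
(pc)² = E² − (m₀c²)² = (10137)² − (3727)² = 8.887 × 10⁷ MeV², so pc = 9427 MeV.
λ = hc/(pc) = 1240 MeV·fm / 9427 MeV = 0.132 fm.

λ = 0.132 fm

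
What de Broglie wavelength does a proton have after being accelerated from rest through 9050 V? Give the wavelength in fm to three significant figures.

λ = 301 fm

KE = eV = 1.602 × 10⁻¹⁹ × 9050 = 1.450 × 10⁻¹⁵ J.
p = √(2mKE) = √(2 × 1.673 × 10⁻²⁷ × 1.450 × 10⁻¹⁵) = 2.203 × 10⁻²¹ kg·m/s.
λ = h/p = 6.626 × 10⁻³⁴ / 2.203 × 10⁻²¹ = 3.01 × 10⁻¹³ m = 301 fm.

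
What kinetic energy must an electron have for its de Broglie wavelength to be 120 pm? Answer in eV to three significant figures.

p = h/λ = 6.626 × 10⁻³⁴ / 1.200 × 10⁻¹⁰ = 5.522 × 10⁻²⁴ kg·m/s.
KE = p²/(2m) = (5.522 × 10⁻²⁴)² / (2 × 9.109 × 10⁻³¹) = 1.674 × 10⁻¹⁷ J = 104 eV.

KE = 104 eV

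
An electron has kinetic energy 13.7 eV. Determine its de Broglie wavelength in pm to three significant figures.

λ = 331 pm

KE = 13.7 eV = 2.195 × 10⁻¹⁸ J.
p = √(2mKE) = √(2 × 9.109 × 10⁻³¹ × 2.195 × 10⁻¹⁸) = 2.000 × 10⁻²⁴ kg·m/s.
λ = h/p = 6.626 × 10⁻³⁴ / 2.000 × 10⁻²⁴ = 3.31 × 10⁻¹⁰ m = 331 pm.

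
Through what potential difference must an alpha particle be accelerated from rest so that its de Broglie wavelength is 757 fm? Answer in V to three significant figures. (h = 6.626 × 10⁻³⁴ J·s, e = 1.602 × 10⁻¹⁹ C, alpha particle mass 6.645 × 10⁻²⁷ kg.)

p = h/λ = 6.626 × 10⁻³⁴ / 7.570 × 10⁻¹³ = 8.753 × 10⁻²² kg·m/s.
KE = p²/(2m) = 5.765 × 10⁻¹⁷ J.
V = KE/2e = 5.765 × 10⁻¹⁷ / (2 × 1.602 × 10⁻¹⁹) = 180 V.

V = 180 V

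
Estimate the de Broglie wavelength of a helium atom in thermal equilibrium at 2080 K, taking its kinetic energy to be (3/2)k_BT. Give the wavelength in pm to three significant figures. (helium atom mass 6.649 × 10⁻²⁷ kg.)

KE = (3/2)k_BT = 1.5 × 1.381 × 10⁻²³ × 2080 = 4.309 × 10⁻²⁰ J.
p = √(2mKE) = √(2 × 6.649 × 10⁻²⁷ × 4.309 × 10⁻²⁰) = 2.394 × 10⁻²³ kg·m/s.
λ = h/p = 2.77 × 10⁻¹¹ m = 27.7 pm.

λ = 27.7 pm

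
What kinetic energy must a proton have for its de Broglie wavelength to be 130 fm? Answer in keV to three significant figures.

KE = 48.5 keV

p = h/λ = 6.626 × 10⁻³⁴ / 1.300 × 10⁻¹³ = 5.097 × 10⁻²¹ kg·m/s.
KE = p²/(2m) = (5.097 × 10⁻²¹)² / (2 × 1.673 × 10⁻²⁷) = 7.764 × 10⁻¹⁵ J = 48.5 keV.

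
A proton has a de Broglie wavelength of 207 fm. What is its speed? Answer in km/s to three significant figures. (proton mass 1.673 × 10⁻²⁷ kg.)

p = h/λ = 6.626 × 10⁻³⁴ / 2.070 × 10⁻¹³ = 3.201 × 10⁻²¹ kg·m/s.
v = p/m = 3.201 × 10⁻²¹ / 1.673 × 10⁻²⁷ = 1.91 × 10⁶ m/s = 1910 km/s.

v = 1910 km/s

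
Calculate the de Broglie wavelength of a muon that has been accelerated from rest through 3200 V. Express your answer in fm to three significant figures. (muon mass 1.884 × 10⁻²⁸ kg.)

λ = 1510 fm

KE = eV = 1.602 × 10⁻¹⁹ × 3200 = 5.126 × 10⁻¹⁶ J.
p = √(2mKE) = √(2 × 1.884 × 10⁻²⁸ × 5.126 × 10⁻¹⁶) = 4.395 × 10⁻²² kg·m/s.
λ = h/p = 6.626 × 10⁻³⁴ / 4.395 × 10⁻²² = 1.51 × 10⁻¹² m = 1510 fm.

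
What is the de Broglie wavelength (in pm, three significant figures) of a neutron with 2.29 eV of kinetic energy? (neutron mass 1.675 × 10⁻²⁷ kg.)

λ = 18.9 pm

KE = 2.29 eV = 3.669 × 10⁻¹⁹ J.
p = √(2mKE) = √(2 × 1.675 × 10⁻²⁷ × 3.669 × 10⁻¹⁹) = 3.506 × 10⁻²³ kg·m/s.
λ = h/p = 6.626 × 10⁻³⁴ / 3.506 × 10⁻²³ = 1.89 × 10⁻¹¹ m = 18.9 pm.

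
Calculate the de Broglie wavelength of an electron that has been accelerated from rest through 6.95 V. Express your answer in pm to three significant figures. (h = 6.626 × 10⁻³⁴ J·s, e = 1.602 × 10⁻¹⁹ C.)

KE = eV = 1.602 × 10⁻¹⁹ × 6.950 = 1.113 × 10⁻¹⁸ J.
p = √(2mKE) = √(2 × 9.109 × 10⁻³¹ × 1.113 × 10⁻¹⁸) = 1.424 × 10⁻²⁴ kg·m/s.
λ = h/p = 6.626 × 10⁻³⁴ / 1.424 × 10⁻²⁴ = 4.65 × 10⁻¹⁰ m = 465 pm.

λ = 465 pm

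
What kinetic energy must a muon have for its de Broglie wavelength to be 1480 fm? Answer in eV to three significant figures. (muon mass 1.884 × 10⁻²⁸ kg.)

p = h/λ = 6.626 × 10⁻³⁴ / 1.480 × 10⁻¹² = 4.477 × 10⁻²² kg·m/s.
KE = p²/(2m) = (4.477 × 10⁻²²)² / (2 × 1.884 × 10⁻²⁸) = 5.319 × 10⁻¹⁶ J = 3320 eV.

KE = 3320 eV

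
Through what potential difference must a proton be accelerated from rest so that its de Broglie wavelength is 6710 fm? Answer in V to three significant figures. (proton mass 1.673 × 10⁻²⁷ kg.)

V = 18.2 V

p = h/λ = 6.626 × 10⁻³⁴ / 6.710 × 10⁻¹² = 9.875 × 10⁻²³ kg·m/s.
KE = p²/(2m) = 2.914 × 10⁻¹⁸ J.
V = KE/e = 2.914 × 10⁻¹⁸ / (1.602 × 10⁻¹⁹) = 18.2 V.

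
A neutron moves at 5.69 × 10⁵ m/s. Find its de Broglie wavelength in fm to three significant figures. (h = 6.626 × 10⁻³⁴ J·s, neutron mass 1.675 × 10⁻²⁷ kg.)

p = mv = 1.675 × 10⁻²⁷ × 5.69 × 10⁵ = 9.531 × 10⁻²² kg·m/s.
λ = h/p = 6.626 × 10⁻³⁴ / 9.531 × 10⁻²² = 6.95 × 10⁻¹³ m = 695 fm.

λ = 695 fm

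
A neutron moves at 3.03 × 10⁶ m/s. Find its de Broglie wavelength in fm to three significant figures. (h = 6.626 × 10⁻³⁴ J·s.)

λ = 131 fm

p = mv = 1.675 × 10⁻²⁷ × 3.03 × 10⁶ = 5.075 × 10⁻²¹ kg·m/s.
λ = h/p = 6.626 × 10⁻³⁴ / 5.075 × 10⁻²¹ = 1.31 × 10⁻¹³ m = 131 fm.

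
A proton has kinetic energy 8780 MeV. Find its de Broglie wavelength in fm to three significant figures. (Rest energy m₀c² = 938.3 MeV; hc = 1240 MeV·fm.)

Total energy E = KE + m₀c² = 8780 + 938.3 = 9718.3 MeV.
(pc)² = E² − (m₀c²)² = (9718.3)² − (938.3)² = 9.356 × 10⁷ MeV², so pc = 9673 MeV.
λ = hc/(pc) = 1240 MeV·fm / 9673 MeV = 0.128 fm.

λ = 0.128 fm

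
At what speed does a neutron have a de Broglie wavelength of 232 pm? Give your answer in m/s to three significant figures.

p = h/λ = 6.626 × 10⁻³⁴ / 2.320 × 10⁻¹⁰ = 2.856 × 10⁻²⁴ kg·m/s.
v = p/m = 2.856 × 10⁻²⁴ / 1.675 × 10⁻²⁷ = 1.71 × 10³ m/s = 1710 m/s.

v = 1710 m/s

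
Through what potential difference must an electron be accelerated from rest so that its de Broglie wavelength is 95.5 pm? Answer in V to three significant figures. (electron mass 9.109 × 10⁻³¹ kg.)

V = 165 V

p = h/λ = 6.626 × 10⁻³⁴ / 9.550 × 10⁻¹¹ = 6.938 × 10⁻²⁴ kg·m/s.
KE = p²/(2m) = 2.642 × 10⁻¹⁷ J.
V = KE/e = 2.642 × 10⁻¹⁷ / (1.602 × 10⁻¹⁹) = 165 V.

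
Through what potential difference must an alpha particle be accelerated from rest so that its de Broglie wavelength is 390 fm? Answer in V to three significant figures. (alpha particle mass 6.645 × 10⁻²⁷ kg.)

p = h/λ = 6.626 × 10⁻³⁴ / 3.900 × 10⁻¹³ = 1.699 × 10⁻²¹ kg·m/s.
KE = p²/(2m) = 2.172 × 10⁻¹⁶ J.
V = KE/2e = 2.172 × 10⁻¹⁶ / (2 × 1.602 × 10⁻¹⁹) = 678 V.

V = 678 V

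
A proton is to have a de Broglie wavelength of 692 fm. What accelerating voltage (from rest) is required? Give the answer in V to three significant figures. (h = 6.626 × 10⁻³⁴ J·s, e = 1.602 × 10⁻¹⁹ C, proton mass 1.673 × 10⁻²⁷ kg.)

p = h/λ = 6.626 × 10⁻³⁴ / 6.920 × 10⁻¹³ = 9.575 × 10⁻²² kg·m/s.
KE = p²/(2m) = 2.740 × 10⁻¹⁶ J.
V = KE/e = 2.740 × 10⁻¹⁶ / (1.602 × 10⁻¹⁹) = 1710 V.

V = 1710 V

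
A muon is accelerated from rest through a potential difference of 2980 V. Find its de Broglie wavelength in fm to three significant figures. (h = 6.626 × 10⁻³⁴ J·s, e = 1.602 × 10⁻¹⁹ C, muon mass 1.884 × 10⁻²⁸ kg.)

λ = 1560 fm

KE = eV = 1.602 × 10⁻¹⁹ × 2980 = 4.774 × 10⁻¹⁶ J.
p = √(2mKE) = √(2 × 1.884 × 10⁻²⁸ × 4.774 × 10⁻¹⁶) = 4.241 × 10⁻²² kg·m/s.
λ = h/p = 6.626 × 10⁻³⁴ / 4.241 × 10⁻²² = 1.56 × 10⁻¹² m = 1560 fm.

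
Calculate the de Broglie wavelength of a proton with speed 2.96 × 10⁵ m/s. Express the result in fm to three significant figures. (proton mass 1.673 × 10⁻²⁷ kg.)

λ = 1340 fm

p = mv = 1.673 × 10⁻²⁷ × 2.96 × 10⁵ = 4.952 × 10⁻²² kg·m/s.
λ = h/p = 6.626 × 10⁻³⁴ / 4.952 × 10⁻²² = 1.34 × 10⁻¹² m = 1340 fm.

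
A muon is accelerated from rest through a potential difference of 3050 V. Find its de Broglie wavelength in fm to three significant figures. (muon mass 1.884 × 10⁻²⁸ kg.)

KE = eV = 1.602 × 10⁻¹⁹ × 3050 = 4.886 × 10⁻¹⁶ J.
p = √(2mKE) = √(2 × 1.884 × 10⁻²⁸ × 4.886 × 10⁻¹⁶) = 4.291 × 10⁻²² kg·m/s.
λ = h/p = 6.626 × 10⁻³⁴ / 4.291 × 10⁻²² = 1.54 × 10⁻¹² m = 1540 fm.

λ = 1540 fm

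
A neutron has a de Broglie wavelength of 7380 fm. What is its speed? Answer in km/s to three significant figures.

p = h/λ = 6.626 × 10⁻³⁴ / 7.380 × 10⁻¹² = 8.978 × 10⁻²³ kg·m/s.
v = p/m = 8.978 × 10⁻²³ / 1.675 × 10⁻²⁷ = 5.36 × 10⁴ m/s = 53.6 km/s.

v = 53.6 km/s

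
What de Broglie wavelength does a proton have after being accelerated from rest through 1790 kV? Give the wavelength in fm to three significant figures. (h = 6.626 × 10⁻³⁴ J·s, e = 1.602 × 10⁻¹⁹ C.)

KE = eV = 1.602 × 10⁻¹⁹ × 1.790 × 10⁶ = 2.868 × 10⁻¹³ J.
p = √(2mKE) = √(2 × 1.673 × 10⁻²⁷ × 2.868 × 10⁻¹³) = 3.098 × 10⁻²⁰ kg·m/s.
λ = h/p = 6.626 × 10⁻³⁴ / 3.098 × 10⁻²⁰ = 2.14 × 10⁻¹⁴ m = 21.4 fm.

λ = 21.4 fm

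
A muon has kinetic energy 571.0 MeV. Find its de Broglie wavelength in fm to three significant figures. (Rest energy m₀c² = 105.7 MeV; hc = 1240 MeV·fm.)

λ = 1.86 fm

Total energy E = KE + m₀c² = 571.0 + 105.7 = 676.7 MeV.
(pc)² = E² − (m₀c²)² = (676.7)² − (105.7)² = 4.468 × 10⁵ MeV², so pc = 668.4 MeV.
λ = hc/(pc) = 1240 MeV·fm / 668.4 MeV = 1.86 fm.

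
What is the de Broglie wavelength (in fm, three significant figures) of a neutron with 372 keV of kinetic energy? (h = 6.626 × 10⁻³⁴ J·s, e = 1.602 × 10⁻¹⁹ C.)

KE = 372 keV = 5.959 × 10⁻¹⁴ J.
p = √(2mKE) = √(2 × 1.675 × 10⁻²⁷ × 5.959 × 10⁻¹⁴) = 1.413 × 10⁻²⁰ kg·m/s.
λ = h/p = 6.626 × 10⁻³⁴ / 1.413 × 10⁻²⁰ = 4.69 × 10⁻¹⁴ m = 46.9 fm.

λ = 46.9 fm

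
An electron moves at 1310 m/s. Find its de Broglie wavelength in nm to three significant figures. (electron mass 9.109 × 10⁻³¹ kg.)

p = mv = 9.109 × 10⁻³¹ × 1310 = 1.193 × 10⁻²⁷ kg·m/s.
λ = h/p = 6.626 × 10⁻³⁴ / 1.193 × 10⁻²⁷ = 5.55 × 10⁻⁷ m = 555 nm.

λ = 555 nm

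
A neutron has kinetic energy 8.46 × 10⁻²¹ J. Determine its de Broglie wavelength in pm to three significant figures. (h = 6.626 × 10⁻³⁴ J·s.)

p = √(2mKE) = √(2 × 1.675 × 10⁻²⁷ × 8.460 × 10⁻²¹) = 5.324 × 10⁻²⁴ kg·m/s.
λ = h/p = 6.626 × 10⁻³⁴ / 5.324 × 10⁻²⁴ = 1.24 × 10⁻¹⁰ m = 124 pm.

λ = 124 pm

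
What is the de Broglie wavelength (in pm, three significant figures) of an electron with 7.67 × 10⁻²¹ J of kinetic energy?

p = √(2mKE) = √(2 × 9.109 × 10⁻³¹ × 7.670 × 10⁻²¹) = 1.182 × 10⁻²⁵ kg·m/s.
λ = h/p = 6.626 × 10⁻³⁴ / 1.182 × 10⁻²⁵ = 5.61 × 10⁻⁹ m = 5610 pm.

λ = 5610 pm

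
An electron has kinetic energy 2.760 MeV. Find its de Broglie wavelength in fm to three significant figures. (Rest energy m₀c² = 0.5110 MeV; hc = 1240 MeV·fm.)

λ = 384 fm

Total energy E = KE + m₀c² = 2.760 + 0.5110 = 3.2710 MeV.
(pc)² = E² − (m₀c²)² = (3.2710)² − (0.5110)² = 10.44 MeV², so pc = 3.231 MeV.
λ = hc/(pc) = 1240 MeV·fm / 3.231 MeV = 384 fm.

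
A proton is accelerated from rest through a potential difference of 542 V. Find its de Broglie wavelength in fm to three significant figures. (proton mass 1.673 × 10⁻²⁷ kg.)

KE = eV = 1.602 × 10⁻¹⁹ × 542.0 = 8.683 × 10⁻¹⁷ J.
p = √(2mKE) = √(2 × 1.673 × 10⁻²⁷ × 8.683 × 10⁻¹⁷) = 5.390 × 10⁻²² kg·m/s.
λ = h/p = 6.626 × 10⁻³⁴ / 5.390 × 10⁻²² = 1.23 × 10⁻¹² m = 1230 fm.

λ = 1230 fm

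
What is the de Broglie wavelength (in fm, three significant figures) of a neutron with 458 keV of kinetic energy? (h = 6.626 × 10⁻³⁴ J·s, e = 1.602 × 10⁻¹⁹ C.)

KE = 458 keV = 7.337 × 10⁻¹⁴ J.
p = √(2mKE) = √(2 × 1.675 × 10⁻²⁷ × 7.337 × 10⁻¹⁴) = 1.568 × 10⁻²⁰ kg·m/s.
λ = h/p = 6.626 × 10⁻³⁴ / 1.568 × 10⁻²⁰ = 4.23 × 10⁻¹⁴ m = 42.3 fm.

λ = 42.3 fm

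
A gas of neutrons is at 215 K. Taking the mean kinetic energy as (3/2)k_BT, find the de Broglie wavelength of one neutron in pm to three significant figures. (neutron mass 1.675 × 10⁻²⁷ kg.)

λ = 172 pm

KE = (3/2)k_BT = 1.5 × 1.381 × 10⁻²³ × 215 = 4.454 × 10⁻²¹ J.
p = √(2mKE) = √(2 × 1.675 × 10⁻²⁷ × 4.454 × 10⁻²¹) = 3.863 × 10⁻²⁴ kg·m/s.
λ = h/p = 1.72 × 10⁻¹⁰ m = 172 pm.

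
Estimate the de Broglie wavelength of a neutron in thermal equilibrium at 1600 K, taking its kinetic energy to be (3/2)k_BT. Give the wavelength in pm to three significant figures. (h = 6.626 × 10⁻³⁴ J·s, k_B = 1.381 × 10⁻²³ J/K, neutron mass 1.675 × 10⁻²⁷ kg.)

KE = (3/2)k_BT = 1.5 × 1.381 × 10⁻²³ × 1600 = 3.314 × 10⁻²⁰ J.
p = √(2mKE) = √(2 × 1.675 × 10⁻²⁷ × 3.314 × 10⁻²⁰) = 1.054 × 10⁻²³ kg·m/s.
λ = h/p = 6.29 × 10⁻¹¹ m = 62.9 pm.

λ = 62.9 pm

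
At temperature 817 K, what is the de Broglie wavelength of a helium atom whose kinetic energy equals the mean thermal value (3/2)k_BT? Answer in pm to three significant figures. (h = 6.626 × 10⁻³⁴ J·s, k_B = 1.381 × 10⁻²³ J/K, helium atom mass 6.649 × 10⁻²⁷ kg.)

KE = (3/2)k_BT = 1.5 × 1.381 × 10⁻²³ × 817 = 1.692 × 10⁻²⁰ J.
p = √(2mKE) = √(2 × 6.649 × 10⁻²⁷ × 1.692 × 10⁻²⁰) = 1.500 × 10⁻²³ kg·m/s.
λ = h/p = 4.42 × 10⁻¹¹ m = 44.2 pm.

λ = 44.2 pm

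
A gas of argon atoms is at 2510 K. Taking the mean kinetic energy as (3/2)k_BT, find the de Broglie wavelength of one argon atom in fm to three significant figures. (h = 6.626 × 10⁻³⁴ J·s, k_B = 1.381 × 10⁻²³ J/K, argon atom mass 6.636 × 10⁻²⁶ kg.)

KE = (3/2)k_BT = 1.5 × 1.381 × 10⁻²³ × 2510 = 5.199 × 10⁻²⁰ J.
p = √(2mKE) = √(2 × 6.636 × 10⁻²⁶ × 5.199 × 10⁻²⁰) = 8.307 × 10⁻²³ kg·m/s.
λ = h/p = 7.98 × 10⁻¹² m = 7980 fm.

λ = 7980 fm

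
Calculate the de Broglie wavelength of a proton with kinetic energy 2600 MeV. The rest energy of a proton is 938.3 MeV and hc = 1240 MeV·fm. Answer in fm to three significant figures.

λ = 0.363 fm

Total energy E = KE + m₀c² = 2600 + 938.3 = 3538.3 MeV.
(pc)² = E² − (m₀c²)² = (3538.3)² − (938.3)² = 1.164 × 10⁷ MeV², so pc = 3412 MeV.
λ = hc/(pc) = 1240 MeV·fm / 3412 MeV = 0.363 fm.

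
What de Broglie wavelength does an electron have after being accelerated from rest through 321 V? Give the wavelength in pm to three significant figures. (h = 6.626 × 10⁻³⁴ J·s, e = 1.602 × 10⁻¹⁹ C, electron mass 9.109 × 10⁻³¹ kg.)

λ = 68.5 pm

KE = eV = 1.602 × 10⁻¹⁹ × 321.0 = 5.142 × 10⁻¹⁷ J.
p = √(2mKE) = √(2 × 9.109 × 10⁻³¹ × 5.142 × 10⁻¹⁷) = 9.679 × 10⁻²⁴ kg·m/s.
λ = h/p = 6.626 × 10⁻³⁴ / 9.679 × 10⁻²⁴ = 6.85 × 10⁻¹¹ m = 68.5 pm.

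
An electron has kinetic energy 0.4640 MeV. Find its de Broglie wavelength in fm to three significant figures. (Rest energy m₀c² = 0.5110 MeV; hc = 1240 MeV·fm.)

Total energy E = KE + m₀c² = 0.4640 + 0.5110 = 0.9750 MeV.
(pc)² = E² − (m₀c²)² = (0.9750)² − (0.5110)² = 0.6895 MeV², so pc = 0.8304 MeV.
λ = hc/(pc) = 1240 MeV·fm / 0.8304 MeV = 1490 fm.

λ = 1490 fm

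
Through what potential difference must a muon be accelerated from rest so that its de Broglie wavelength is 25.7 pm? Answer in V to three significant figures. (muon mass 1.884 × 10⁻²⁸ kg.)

p = h/λ = 6.626 × 10⁻³⁴ / 2.570 × 10⁻¹¹ = 2.578 × 10⁻²³ kg·m/s.
KE = p²/(2m) = 1.764 × 10⁻¹⁸ J.
V = KE/e = 1.764 × 10⁻¹⁸ / (1.602 × 10⁻¹⁹) = 11.0 V.

V = 11.0 V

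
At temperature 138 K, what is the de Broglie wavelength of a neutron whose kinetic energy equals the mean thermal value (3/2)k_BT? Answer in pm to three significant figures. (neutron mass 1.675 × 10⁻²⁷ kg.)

KE = (3/2)k_BT = 1.5 × 1.381 × 10⁻²³ × 138 = 2.859 × 10⁻²¹ J.
p = √(2mKE) = √(2 × 1.675 × 10⁻²⁷ × 2.859 × 10⁻²¹) = 3.095 × 10⁻²⁴ kg·m/s.
λ = h/p = 2.14 × 10⁻¹⁰ m = 214 pm.

λ = 214 pm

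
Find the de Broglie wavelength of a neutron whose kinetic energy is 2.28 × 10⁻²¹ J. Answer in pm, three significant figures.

p = √(2mKE) = √(2 × 1.675 × 10⁻²⁷ × 2.280 × 10⁻²¹) = 2.764 × 10⁻²⁴ kg·m/s.
λ = h/p = 6.626 × 10⁻³⁴ / 2.764 × 10⁻²⁴ = 2.40 × 10⁻¹⁰ m = 240 pm.

λ = 240 pm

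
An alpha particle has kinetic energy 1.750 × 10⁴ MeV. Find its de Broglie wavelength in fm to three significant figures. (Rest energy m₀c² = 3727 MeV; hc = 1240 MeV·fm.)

Total energy E = KE + m₀c² = 1.750 × 10⁴ + 3727 = 21227 MeV.
(pc)² = E² − (m₀c²)² = (21227)² − (3727)² = 4.367 × 10⁸ MeV², so pc = 2.090 × 10⁴ MeV.
λ = hc/(pc) = 1240 MeV·fm / 2.090 × 10⁴ MeV = 0.0593 fm.

λ = 0.0593 fm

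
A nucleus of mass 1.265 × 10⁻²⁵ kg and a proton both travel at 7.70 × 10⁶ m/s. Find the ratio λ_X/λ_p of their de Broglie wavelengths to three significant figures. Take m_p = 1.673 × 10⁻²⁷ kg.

At fixed v, p = mv so λ = h/(mv) ∝ 1/m.
λ_X/λ_p = m_p/m_X = 1.673 × 10⁻²⁷/1.265 × 10⁻²⁵ = 0.0132.

λ_X/λ_p = 0.0132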